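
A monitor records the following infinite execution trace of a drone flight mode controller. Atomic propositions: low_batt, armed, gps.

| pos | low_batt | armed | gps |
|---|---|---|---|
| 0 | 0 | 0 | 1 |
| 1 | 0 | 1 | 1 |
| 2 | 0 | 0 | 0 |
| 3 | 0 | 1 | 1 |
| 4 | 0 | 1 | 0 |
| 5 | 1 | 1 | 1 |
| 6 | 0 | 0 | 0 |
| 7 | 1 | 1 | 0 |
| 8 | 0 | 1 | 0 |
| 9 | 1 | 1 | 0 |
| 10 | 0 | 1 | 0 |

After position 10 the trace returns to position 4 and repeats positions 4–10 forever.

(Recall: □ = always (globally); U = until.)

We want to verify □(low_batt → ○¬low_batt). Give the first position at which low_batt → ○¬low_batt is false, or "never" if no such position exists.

never

low_batt → ○¬low_batt holds at every position 0..10, and those are all the positions the trace ever visits, so the invariant □(low_batt → ○¬low_batt) is never violated.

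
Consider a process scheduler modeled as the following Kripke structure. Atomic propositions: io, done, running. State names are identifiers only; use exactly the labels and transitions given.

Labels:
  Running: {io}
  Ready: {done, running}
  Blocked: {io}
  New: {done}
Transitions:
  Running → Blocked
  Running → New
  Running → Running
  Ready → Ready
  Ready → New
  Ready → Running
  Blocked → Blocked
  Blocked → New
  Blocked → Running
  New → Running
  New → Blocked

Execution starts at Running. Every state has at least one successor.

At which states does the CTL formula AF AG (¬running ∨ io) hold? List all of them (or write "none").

{Running, Blocked, New}

States satisfying AG (¬running ∨ io): {Running, Blocked, New}.
States satisfying AF AG (¬running ∨ io): {Running, Blocked, New}.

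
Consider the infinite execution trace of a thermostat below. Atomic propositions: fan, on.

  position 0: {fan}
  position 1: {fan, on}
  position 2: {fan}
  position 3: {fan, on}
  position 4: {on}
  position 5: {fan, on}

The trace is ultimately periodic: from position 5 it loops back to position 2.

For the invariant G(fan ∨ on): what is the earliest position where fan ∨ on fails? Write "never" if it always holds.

never

fan ∨ on holds at every position 0..5, and those are all the positions the trace ever visits, so the invariant G(fan ∨ on) is never violated.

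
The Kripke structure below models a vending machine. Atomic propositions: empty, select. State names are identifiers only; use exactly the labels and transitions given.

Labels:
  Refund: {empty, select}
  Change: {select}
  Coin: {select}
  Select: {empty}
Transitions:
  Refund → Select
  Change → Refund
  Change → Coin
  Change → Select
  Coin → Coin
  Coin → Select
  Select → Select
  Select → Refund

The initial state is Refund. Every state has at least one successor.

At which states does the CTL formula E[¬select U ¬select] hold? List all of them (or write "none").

{Select}

States satisfying ¬select: {Select}.
States satisfying E[¬select U ¬select]: {Select}.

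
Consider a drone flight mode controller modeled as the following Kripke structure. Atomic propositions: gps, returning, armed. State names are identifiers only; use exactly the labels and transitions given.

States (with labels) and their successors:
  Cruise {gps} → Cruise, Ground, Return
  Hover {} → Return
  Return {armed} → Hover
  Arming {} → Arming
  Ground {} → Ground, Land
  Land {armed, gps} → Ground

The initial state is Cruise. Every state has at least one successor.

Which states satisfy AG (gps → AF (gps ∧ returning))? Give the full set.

States satisfying gps → AF (gps ∧ returning): {Hover, Return, Arming, Ground}.
States satisfying AG (gps → AF (gps ∧ returning)): {Hover, Return, Arming}.

{Hover, Return, Arming}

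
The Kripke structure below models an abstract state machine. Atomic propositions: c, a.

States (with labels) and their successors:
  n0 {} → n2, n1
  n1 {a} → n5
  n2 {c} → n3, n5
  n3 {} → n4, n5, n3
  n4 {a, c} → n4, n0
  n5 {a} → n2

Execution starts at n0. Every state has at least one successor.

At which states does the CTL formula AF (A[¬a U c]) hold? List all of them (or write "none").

{n0, n1, n2, n4, n5}

States satisfying A[¬a U c]: {n2, n4}.
States satisfying AF (A[¬a U c]): {n0, n1, n2, n4, n5}.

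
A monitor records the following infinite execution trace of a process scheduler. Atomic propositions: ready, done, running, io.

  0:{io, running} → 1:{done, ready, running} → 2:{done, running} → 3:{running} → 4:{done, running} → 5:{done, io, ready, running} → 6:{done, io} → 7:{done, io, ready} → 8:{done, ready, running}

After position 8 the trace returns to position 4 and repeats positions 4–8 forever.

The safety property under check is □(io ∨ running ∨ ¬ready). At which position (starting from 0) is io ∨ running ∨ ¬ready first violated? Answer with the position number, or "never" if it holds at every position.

io ∨ running ∨ ¬ready holds at every position 0..8, and those are all the positions the trace ever visits, so the invariant □(io ∨ running ∨ ¬ready) is never violated.

never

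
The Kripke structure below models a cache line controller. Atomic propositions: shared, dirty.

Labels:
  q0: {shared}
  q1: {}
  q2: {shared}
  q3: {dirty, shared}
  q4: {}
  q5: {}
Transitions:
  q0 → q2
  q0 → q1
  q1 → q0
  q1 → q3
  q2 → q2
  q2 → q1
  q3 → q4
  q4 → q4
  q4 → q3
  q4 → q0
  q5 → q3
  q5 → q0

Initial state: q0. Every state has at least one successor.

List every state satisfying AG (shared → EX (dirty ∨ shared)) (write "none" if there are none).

States satisfying shared → EX (dirty ∨ shared): {q0, q1, q2, q4, q5}.
States satisfying AG (shared → EX (dirty ∨ shared)): ∅.

none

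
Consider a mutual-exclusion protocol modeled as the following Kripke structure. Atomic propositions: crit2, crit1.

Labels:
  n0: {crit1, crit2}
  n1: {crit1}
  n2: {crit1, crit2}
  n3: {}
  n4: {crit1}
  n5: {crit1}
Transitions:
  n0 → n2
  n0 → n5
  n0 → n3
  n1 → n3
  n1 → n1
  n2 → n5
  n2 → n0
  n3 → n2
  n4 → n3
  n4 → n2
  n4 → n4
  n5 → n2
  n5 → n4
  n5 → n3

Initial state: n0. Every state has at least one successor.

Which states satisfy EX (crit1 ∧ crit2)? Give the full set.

{n0, n2, n3, n4, n5}

States satisfying crit1 ∧ crit2: {n0, n2}.
States satisfying EX (crit1 ∧ crit2): {n0, n2, n3, n4, n5}.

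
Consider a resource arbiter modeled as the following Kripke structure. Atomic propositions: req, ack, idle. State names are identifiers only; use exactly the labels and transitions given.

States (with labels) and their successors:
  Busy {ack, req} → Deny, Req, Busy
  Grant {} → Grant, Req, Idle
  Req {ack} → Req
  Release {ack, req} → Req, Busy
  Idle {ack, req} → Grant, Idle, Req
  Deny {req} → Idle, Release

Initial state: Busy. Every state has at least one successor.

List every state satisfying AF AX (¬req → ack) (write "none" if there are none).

States satisfying AX (¬req → ack): {Busy, Req, Release, Deny}.
States satisfying AF AX (¬req → ack): {Busy, Req, Release, Deny}.

{Busy, Req, Release, Deny}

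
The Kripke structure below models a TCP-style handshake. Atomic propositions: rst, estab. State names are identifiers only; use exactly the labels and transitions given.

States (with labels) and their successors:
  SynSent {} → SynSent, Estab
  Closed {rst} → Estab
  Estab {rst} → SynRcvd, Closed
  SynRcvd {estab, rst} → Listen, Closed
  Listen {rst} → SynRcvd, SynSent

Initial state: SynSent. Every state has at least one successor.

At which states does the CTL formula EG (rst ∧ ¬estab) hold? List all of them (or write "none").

States satisfying rst ∧ ¬estab: {Closed, Estab, Listen}.
States satisfying EG (rst ∧ ¬estab): {Closed, Estab}.

{Closed, Estab}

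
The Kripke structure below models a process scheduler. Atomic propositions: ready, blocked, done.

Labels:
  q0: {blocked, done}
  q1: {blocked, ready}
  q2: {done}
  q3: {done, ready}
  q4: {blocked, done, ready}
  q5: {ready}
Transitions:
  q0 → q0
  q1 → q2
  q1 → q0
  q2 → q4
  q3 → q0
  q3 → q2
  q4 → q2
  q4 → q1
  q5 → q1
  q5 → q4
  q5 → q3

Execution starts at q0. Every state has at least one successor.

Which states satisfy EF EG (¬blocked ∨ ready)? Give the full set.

States satisfying EG (¬blocked ∨ ready): {q1, q2, q3, q4, q5}.
States satisfying EF EG (¬blocked ∨ ready): {q1, q2, q3, q4, q5}.

{q1, q2, q3, q4, q5}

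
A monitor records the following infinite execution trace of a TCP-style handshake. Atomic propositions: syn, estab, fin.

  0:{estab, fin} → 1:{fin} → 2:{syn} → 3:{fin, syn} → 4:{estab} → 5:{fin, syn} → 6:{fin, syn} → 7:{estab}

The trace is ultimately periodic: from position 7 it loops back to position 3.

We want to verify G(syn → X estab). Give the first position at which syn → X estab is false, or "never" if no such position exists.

2

Check syn → X estab at each position in order: 0 ✓, 1 ✓.
At position 2 the labels are {syn} and the next position 3 has {fin, syn}, so syn → X estab is false there. This is the first violation.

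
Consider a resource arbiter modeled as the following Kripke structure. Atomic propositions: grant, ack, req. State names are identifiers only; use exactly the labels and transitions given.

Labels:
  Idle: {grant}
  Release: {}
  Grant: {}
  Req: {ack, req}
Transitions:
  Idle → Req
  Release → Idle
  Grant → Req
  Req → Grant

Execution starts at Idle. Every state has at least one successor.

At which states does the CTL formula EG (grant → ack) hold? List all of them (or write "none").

States satisfying grant → ack: {Release, Grant, Req}.
States satisfying EG (grant → ack): {Grant, Req}.

{Grant, Req}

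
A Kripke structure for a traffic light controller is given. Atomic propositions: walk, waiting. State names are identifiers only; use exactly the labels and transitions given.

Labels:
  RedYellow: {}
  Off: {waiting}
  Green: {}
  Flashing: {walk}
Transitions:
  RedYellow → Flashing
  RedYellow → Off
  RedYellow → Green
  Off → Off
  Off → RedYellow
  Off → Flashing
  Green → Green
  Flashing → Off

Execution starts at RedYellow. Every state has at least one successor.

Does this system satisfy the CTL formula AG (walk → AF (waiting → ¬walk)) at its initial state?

Holds

States satisfying walk → AF (waiting → ¬walk): {RedYellow, Off, Green, Flashing}.
States satisfying AG (walk → AF (waiting → ¬walk)): {RedYellow, Off, Green, Flashing}.
Every state reachable from RedYellow satisfies walk → AF (waiting → ¬walk).
RedYellow ∈ Sat(AG (walk → AF (waiting → ¬walk))).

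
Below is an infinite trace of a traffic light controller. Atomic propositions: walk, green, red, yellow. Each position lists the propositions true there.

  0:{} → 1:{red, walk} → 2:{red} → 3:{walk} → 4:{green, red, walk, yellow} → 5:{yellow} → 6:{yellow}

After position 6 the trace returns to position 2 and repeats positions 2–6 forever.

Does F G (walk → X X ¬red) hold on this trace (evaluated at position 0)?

G (walk → X X ¬red) holds at position 0, which is reachable from 0, so F G (walk → X X ¬red) holds.

Satisfied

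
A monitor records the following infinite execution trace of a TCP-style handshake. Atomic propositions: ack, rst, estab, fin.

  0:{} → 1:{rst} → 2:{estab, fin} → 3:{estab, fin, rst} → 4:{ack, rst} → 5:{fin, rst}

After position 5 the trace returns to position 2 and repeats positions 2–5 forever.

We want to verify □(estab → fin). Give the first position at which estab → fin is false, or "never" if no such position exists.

estab → fin holds at every position 0..5, and those are all the positions the trace ever visits, so the invariant □(estab → fin) is never violated.

never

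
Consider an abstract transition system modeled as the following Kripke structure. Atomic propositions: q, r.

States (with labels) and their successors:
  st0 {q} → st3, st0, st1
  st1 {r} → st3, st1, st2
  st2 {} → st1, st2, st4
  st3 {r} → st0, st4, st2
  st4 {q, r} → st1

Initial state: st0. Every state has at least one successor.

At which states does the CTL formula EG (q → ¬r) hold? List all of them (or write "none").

States satisfying q → ¬r: {st0, st1, st2, st3}.
States satisfying EG (q → ¬r): {st0, st1, st2, st3}.

{st0, st1, st2, st3}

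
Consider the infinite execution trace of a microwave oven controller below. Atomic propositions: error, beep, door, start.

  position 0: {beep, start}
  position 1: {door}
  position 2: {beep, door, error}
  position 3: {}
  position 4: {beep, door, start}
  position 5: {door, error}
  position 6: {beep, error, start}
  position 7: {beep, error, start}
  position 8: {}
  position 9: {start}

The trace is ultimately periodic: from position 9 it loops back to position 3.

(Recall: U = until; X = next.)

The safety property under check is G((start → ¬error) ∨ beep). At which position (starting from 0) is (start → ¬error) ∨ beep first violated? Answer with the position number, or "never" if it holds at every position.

never

(start → ¬error) ∨ beep holds at every position 0..9, and those are all the positions the trace ever visits, so the invariant G((start → ¬error) ∨ beep) is never violated.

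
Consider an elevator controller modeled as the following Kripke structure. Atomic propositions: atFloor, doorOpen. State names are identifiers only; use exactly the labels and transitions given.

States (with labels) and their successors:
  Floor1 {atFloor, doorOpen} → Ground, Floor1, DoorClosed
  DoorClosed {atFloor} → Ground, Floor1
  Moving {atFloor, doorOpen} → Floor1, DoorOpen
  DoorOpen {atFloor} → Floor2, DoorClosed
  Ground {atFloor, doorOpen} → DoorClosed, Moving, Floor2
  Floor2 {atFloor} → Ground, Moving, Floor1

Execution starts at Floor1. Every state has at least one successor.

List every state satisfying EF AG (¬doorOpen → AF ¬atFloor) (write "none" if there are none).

States satisfying AG (¬doorOpen → AF ¬atFloor): ∅.
States satisfying EF AG (¬doorOpen → AF ¬atFloor): ∅.

none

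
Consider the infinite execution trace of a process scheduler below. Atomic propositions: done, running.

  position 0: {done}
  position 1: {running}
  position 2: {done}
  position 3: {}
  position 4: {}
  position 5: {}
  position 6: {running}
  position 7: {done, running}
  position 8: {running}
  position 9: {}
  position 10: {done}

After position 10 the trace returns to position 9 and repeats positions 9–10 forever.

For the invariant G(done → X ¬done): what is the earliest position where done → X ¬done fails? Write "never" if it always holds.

never

done → X ¬done holds at every position 0..10, and those are all the positions the trace ever visits, so the invariant G(done → X ¬done) is never violated.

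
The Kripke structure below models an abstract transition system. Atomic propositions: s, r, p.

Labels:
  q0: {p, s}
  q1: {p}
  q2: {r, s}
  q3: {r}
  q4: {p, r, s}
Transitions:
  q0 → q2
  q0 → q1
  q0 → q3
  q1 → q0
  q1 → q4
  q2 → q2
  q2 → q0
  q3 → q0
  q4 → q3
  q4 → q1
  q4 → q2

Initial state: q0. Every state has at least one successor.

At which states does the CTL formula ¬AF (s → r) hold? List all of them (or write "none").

States satisfying s → r: {q1, q2, q3, q4}.
States satisfying AF (s → r): {q0, q1, q2, q3, q4}.
States satisfying ¬AF (s → r): ∅.

none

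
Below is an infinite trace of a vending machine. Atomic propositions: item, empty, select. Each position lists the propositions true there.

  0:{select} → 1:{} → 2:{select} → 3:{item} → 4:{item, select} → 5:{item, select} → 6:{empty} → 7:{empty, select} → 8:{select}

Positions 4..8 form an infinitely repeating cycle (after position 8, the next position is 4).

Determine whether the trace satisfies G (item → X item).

No

item → X item must hold at every position from 0 onward. It fails at position 5, so G (item → X item) is false.
Positions where item holds: 3, 4, 5.
Check X item at each: 3→ok, 4→ok, 5→fails.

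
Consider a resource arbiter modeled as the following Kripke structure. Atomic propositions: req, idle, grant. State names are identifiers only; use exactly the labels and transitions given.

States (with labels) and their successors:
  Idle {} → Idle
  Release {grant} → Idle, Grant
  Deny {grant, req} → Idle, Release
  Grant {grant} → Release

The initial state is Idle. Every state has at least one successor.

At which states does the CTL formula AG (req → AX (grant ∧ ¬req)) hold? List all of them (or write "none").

States satisfying req → AX (grant ∧ ¬req): {Idle, Release, Grant}.
States satisfying AG (req → AX (grant ∧ ¬req)): {Idle, Release, Grant}.

{Idle, Release, Grant}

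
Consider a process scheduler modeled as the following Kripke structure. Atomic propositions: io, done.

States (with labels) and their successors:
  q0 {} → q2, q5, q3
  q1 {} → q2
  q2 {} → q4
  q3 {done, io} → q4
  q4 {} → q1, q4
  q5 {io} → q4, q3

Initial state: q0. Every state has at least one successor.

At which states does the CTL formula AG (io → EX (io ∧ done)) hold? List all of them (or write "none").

{q1, q2, q4}

States satisfying io → EX (io ∧ done): {q0, q1, q2, q4, q5}.
States satisfying AG (io → EX (io ∧ done)): {q1, q2, q4}.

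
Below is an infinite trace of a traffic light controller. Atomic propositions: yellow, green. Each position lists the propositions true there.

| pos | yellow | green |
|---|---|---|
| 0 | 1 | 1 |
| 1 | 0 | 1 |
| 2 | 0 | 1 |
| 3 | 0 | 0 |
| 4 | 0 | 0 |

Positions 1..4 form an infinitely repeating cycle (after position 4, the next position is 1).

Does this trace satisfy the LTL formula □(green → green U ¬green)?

Yes

green → green U ¬green holds at every position 0..4, and those are all positions ever visited, so □(green → green U ¬green) holds.
Positions where green holds: 0, 1, 2.
Check green U ¬green at each: 0→ok, 1→ok, 2→ok.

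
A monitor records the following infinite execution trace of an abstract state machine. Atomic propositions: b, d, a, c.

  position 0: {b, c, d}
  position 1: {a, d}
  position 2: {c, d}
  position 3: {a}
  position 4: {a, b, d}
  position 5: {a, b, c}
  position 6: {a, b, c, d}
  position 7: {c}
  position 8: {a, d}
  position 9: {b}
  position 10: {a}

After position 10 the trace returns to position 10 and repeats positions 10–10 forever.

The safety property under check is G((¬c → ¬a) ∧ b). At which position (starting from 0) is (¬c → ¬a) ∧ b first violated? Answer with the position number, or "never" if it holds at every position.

Check (¬c → ¬a) ∧ b at each position in order: 0 ✓.
At position 1 the labels are {a, d}, so (¬c → ¬a) ∧ b is false there. This is the first violation.

1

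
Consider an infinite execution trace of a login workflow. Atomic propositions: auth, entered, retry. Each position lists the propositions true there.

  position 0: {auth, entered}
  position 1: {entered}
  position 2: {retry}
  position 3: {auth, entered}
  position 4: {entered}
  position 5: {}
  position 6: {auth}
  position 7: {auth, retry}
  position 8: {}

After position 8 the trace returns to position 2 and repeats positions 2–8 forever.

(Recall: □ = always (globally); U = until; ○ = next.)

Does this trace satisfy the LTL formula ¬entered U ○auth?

No

Walking from position 0: at position 0, ○auth has not yet held and ¬entered fails, so ¬entered U ○auth is false.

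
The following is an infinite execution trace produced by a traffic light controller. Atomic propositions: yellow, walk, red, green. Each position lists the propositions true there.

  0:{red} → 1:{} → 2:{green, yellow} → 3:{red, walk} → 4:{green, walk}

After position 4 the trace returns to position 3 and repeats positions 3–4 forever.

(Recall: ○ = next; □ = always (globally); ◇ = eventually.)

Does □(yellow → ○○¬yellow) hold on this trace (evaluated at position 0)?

yellow → ○○¬yellow holds at every position 0..4, and those are all positions ever visited, so □(yellow → ○○¬yellow) holds.
Positions where yellow holds: 2.
Check ○○¬yellow at each: 2→ok.

Satisfied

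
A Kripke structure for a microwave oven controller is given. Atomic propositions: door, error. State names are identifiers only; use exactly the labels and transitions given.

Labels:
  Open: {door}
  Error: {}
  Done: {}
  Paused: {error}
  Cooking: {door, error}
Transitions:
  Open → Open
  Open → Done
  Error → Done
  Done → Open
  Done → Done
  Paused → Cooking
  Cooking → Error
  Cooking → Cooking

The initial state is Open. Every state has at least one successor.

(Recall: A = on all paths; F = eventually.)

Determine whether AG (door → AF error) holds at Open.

Does not hold

States satisfying door → AF error: {Error, Done, Paused, Cooking}.
States satisfying AG (door → AF error): ∅.
Open is reachable from Open and violates door → AF error, so AG fails at Open.
Open ∉ Sat(AG (door → AF error)).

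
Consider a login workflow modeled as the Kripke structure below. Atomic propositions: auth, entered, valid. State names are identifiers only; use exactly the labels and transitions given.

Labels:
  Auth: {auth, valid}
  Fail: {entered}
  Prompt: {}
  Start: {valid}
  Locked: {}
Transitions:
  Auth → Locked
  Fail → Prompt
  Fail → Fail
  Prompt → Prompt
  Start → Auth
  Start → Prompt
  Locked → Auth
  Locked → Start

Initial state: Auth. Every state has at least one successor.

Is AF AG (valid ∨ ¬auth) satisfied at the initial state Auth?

Holds

States satisfying AG (valid ∨ ¬auth): {Auth, Fail, Prompt, Start, Locked}.
States satisfying AF AG (valid ∨ ¬auth): {Auth, Fail, Prompt, Start, Locked}.
Auth ∈ Sat(AF AG (valid ∨ ¬auth)).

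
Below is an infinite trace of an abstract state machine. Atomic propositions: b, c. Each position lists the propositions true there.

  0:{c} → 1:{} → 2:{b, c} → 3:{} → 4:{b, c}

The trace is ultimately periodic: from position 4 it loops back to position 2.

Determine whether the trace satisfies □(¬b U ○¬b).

Violated

¬b U ○¬b must hold at every position from 0 onward. It fails at position 3, so □(¬b U ○¬b) is false.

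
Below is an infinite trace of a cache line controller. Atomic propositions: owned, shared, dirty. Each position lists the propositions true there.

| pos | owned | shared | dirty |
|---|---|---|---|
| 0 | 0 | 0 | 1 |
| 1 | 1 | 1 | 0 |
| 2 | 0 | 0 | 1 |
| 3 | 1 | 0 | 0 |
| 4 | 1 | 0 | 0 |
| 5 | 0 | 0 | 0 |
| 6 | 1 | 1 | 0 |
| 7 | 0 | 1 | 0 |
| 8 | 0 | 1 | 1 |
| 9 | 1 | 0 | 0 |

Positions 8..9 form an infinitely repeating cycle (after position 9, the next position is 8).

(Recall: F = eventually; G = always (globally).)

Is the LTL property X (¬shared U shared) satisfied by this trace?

The position after 0 is 1; ¬shared U shared is true there.

Satisfied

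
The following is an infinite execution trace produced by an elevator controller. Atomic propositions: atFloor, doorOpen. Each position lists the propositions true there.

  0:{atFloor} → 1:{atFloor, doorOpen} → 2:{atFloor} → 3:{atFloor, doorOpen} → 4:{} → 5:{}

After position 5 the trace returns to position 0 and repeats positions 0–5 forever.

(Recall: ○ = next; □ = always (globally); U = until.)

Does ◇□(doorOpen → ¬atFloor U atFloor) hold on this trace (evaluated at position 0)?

□(doorOpen → ¬atFloor U atFloor) holds at position 0, which is reachable from 0, so ◇□(doorOpen → ¬atFloor U atFloor) holds.

Holds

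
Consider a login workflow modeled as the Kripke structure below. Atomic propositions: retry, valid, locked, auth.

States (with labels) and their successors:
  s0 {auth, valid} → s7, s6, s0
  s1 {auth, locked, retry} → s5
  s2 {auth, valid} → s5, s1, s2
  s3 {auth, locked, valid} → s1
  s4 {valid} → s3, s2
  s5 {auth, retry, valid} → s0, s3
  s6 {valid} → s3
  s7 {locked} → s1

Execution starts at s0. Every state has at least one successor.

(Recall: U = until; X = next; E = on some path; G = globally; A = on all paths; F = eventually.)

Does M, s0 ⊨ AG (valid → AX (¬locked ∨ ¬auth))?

Violated

States satisfying valid → AX (¬locked ∨ ¬auth): {s0, s1, s7}.
States satisfying AG (valid → AX (¬locked ∨ ¬auth)): ∅.
s3 is reachable from s0 and violates valid → AX (¬locked ∨ ¬auth), so AG fails at s0.
s0 ∉ Sat(AG (valid → AX (¬locked ∨ ¬auth))).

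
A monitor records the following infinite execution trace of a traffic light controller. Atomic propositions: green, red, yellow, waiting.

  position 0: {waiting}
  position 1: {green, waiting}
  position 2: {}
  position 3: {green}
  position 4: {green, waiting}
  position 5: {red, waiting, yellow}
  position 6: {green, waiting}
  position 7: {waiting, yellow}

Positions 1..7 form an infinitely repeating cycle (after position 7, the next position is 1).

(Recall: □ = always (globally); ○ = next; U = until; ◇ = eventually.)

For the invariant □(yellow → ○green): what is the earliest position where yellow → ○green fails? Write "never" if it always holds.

yellow → ○green holds at every position 0..7, and those are all the positions the trace ever visits, so the invariant □(yellow → ○green) is never violated.

never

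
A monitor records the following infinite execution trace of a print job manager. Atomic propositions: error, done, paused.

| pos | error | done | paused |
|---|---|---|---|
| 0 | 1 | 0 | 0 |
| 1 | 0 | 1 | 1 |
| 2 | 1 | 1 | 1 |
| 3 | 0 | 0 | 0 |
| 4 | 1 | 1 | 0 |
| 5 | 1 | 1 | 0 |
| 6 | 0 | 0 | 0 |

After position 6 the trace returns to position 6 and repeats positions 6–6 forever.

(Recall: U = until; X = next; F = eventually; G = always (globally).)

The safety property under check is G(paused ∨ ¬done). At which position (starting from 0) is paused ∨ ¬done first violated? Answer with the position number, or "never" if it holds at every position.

4

Check paused ∨ ¬done at each position in order: 0 ✓, 1 ✓, 2 ✓, 3 ✓.
At position 4 the labels are {done, error}, so paused ∨ ¬done is false there. This is the first violation.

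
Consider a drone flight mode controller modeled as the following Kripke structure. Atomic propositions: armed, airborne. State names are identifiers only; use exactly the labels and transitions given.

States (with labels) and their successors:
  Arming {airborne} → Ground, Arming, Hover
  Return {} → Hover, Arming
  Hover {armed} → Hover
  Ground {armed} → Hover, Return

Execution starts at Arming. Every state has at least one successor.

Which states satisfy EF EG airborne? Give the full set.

{Arming, Return, Ground}

States satisfying EG airborne: {Arming}.
States satisfying EF EG airborne: {Arming, Return, Ground}.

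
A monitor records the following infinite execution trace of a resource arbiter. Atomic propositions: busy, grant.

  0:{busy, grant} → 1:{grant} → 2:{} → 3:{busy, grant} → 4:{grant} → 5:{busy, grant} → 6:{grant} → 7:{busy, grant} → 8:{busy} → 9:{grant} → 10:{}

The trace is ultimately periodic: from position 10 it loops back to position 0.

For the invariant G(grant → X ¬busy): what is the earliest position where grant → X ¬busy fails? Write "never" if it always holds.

Check grant → X ¬busy at each position in order: 0 ✓, 1 ✓, 2 ✓, 3 ✓.
At position 4 the labels are {grant} and the next position 5 has {busy, grant}, so grant → X ¬busy is false there. This is the first violation.

4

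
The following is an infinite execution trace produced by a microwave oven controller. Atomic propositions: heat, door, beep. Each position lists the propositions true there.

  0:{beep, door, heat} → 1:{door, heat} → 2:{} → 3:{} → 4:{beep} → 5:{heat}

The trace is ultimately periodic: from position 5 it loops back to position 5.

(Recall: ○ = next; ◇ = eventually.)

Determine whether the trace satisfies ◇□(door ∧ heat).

□(door ∧ heat) is false at every position 0..5, so it never becomes true and ◇□(door ∧ heat) fails.

Violated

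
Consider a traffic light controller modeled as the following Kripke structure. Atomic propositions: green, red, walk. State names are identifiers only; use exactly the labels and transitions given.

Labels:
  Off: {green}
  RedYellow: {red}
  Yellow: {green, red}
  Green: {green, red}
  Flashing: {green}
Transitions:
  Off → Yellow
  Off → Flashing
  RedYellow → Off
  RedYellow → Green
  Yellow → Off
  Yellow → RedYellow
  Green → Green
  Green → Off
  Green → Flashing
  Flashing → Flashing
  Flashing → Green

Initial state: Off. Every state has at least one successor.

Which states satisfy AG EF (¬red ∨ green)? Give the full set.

{Off, RedYellow, Yellow, Green, Flashing}

States satisfying EF (¬red ∨ green): {Off, RedYellow, Yellow, Green, Flashing}.
States satisfying AG EF (¬red ∨ green): {Off, RedYellow, Yellow, Green, Flashing}.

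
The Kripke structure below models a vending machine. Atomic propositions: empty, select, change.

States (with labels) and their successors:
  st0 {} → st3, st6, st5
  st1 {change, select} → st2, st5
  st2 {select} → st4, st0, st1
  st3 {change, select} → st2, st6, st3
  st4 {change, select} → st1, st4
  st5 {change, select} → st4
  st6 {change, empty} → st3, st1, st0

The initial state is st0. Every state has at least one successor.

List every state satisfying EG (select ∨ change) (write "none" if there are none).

States satisfying select ∨ change: {st1, st2, st3, st4, st5, st6}.
States satisfying EG (select ∨ change): {st1, st2, st3, st4, st5, st6}.

{st1, st2, st3, st4, st5, st6}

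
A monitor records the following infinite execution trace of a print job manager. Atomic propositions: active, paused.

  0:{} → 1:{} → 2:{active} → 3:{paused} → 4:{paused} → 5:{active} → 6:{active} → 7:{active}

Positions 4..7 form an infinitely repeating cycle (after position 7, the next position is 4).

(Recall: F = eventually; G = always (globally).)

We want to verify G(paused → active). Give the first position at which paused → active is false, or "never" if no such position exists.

3

Check paused → active at each position in order: 0 ✓, 1 ✓, 2 ✓.
At position 3 the labels are {paused}, so paused → active is false there. This is the first violation.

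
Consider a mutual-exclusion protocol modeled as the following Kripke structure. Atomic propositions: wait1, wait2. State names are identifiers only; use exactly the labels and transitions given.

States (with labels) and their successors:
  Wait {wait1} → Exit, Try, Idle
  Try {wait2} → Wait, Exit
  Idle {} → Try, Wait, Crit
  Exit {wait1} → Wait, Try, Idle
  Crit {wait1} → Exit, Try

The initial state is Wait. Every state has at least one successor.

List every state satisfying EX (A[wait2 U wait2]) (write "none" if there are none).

{Wait, Idle, Exit, Crit}

States satisfying A[wait2 U wait2]: {Try}.
States satisfying EX (A[wait2 U wait2]): {Wait, Idle, Exit, Crit}.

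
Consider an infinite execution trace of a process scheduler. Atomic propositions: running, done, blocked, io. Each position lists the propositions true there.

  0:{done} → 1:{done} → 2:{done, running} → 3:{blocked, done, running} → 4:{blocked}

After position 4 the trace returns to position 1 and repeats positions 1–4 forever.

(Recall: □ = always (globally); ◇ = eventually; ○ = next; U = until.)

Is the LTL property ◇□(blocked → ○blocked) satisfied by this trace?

Violated

□(blocked → ○blocked) is false at every position 0..4, so it never becomes true and ◇□(blocked → ○blocked) fails.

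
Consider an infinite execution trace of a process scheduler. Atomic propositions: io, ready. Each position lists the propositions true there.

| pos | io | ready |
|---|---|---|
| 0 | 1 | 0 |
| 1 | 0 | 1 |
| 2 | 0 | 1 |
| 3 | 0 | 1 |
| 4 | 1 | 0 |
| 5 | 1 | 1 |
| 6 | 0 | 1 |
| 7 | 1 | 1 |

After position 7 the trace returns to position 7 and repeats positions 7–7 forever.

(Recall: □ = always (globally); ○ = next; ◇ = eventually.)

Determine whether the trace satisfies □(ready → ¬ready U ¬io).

ready → ¬ready U ¬io must hold at every position from 0 onward. It fails at position 5, so □(ready → ¬ready U ¬io) is false.
Positions where ready holds: 1, 2, 3, 5, 6, 7.
Check ¬ready U ¬io at each: 1→ok, 2→ok, 3→ok, 5→fails, 6→ok, 7→fails.

Does not hold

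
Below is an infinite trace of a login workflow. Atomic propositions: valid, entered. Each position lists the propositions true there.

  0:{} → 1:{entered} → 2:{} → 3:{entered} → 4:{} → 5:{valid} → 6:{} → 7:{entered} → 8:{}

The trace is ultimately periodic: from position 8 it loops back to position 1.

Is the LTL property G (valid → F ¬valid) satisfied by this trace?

Yes

valid → F ¬valid holds at every position 0..8, and those are all positions ever visited, so G (valid → F ¬valid) holds.
Positions where valid holds: 5.
Check F ¬valid at each: 5→ok.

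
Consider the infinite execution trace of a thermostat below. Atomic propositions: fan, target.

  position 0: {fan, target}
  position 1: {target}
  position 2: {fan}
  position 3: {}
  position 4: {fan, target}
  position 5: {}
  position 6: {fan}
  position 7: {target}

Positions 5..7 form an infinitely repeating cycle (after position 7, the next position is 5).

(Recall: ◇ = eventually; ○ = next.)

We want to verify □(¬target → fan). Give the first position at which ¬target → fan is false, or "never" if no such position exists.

3

Check ¬target → fan at each position in order: 0 ✓, 1 ✓, 2 ✓.
At position 3 the labels are {}, so ¬target → fan is false there. This is the first violation.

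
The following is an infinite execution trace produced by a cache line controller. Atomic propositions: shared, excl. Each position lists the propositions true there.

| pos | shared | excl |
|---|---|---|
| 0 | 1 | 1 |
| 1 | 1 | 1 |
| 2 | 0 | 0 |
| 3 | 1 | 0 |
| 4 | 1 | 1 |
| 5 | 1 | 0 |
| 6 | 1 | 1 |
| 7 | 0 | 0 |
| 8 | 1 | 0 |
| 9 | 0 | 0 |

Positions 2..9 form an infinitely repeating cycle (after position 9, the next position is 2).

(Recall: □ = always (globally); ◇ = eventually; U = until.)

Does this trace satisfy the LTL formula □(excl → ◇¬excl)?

Satisfied

excl → ◇¬excl holds at every position 0..9, and those are all positions ever visited, so □(excl → ◇¬excl) holds.
Positions where excl holds: 0, 1, 4, 6.
Check ◇¬excl at each: 0→ok, 1→ok, 4→ok, 6→ok.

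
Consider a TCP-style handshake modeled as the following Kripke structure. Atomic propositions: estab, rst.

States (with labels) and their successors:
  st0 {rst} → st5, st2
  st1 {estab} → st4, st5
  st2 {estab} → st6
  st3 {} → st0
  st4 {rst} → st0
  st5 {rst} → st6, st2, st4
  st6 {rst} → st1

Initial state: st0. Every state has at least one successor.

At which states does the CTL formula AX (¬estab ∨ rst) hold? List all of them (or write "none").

{st1, st2, st3, st4}

States satisfying ¬estab ∨ rst: {st0, st3, st4, st5, st6}.
States satisfying AX (¬estab ∨ rst): {st1, st2, st3, st4}.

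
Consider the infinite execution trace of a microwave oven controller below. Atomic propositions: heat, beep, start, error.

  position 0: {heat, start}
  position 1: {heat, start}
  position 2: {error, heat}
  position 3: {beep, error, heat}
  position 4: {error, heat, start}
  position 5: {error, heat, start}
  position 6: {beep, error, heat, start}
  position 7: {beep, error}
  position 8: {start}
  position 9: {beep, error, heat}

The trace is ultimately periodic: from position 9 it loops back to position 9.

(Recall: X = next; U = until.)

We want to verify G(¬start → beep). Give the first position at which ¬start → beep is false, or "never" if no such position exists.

2

Check ¬start → beep at each position in order: 0 ✓, 1 ✓.
At position 2 the labels are {error, heat}, so ¬start → beep is false there. This is the first violation.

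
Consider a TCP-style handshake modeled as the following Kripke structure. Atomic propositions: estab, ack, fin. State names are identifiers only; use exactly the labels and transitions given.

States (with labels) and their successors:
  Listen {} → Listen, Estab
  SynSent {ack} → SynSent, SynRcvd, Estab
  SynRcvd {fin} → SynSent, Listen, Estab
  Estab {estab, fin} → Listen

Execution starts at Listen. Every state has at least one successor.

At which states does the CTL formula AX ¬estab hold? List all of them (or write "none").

States satisfying ¬estab: {Listen, SynSent, SynRcvd}.
States satisfying AX ¬estab: {Estab}.

{Estab}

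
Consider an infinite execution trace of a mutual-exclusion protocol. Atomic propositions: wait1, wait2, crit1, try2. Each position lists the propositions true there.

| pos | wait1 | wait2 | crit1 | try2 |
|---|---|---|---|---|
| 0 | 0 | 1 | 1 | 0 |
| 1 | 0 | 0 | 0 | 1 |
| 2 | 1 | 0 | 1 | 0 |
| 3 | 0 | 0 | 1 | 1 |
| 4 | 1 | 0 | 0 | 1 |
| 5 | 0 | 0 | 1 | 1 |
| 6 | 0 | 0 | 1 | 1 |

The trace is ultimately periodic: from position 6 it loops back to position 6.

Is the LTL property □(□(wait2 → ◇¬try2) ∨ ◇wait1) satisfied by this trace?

Yes

□(wait2 → ◇¬try2) ∨ ◇wait1 holds at every position 0..6, and those are all positions ever visited, so □(□(wait2 → ◇¬try2) ∨ ◇wait1) holds.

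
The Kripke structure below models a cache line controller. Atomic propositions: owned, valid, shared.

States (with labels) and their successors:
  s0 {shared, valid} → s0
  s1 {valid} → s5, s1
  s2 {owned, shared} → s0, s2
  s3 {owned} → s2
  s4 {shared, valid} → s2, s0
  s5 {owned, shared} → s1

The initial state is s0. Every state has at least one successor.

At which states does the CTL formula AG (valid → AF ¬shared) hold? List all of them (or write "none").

{s1, s5}

States satisfying valid → AF ¬shared: {s1, s2, s3, s5}.
States satisfying AG (valid → AF ¬shared): {s1, s5}.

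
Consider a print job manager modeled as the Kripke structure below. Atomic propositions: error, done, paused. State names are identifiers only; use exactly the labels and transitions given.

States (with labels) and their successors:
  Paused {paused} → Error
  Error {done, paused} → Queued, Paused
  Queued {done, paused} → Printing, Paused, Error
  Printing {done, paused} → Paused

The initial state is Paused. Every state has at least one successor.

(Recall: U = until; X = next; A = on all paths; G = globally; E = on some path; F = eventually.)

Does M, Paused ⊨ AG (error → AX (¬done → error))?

States satisfying error → AX (¬done → error): {Paused, Error, Queued, Printing}.
States satisfying AG (error → AX (¬done → error)): {Paused, Error, Queued, Printing}.
Every state reachable from Paused satisfies error → AX (¬done → error).
Paused ∈ Sat(AG (error → AX (¬done → error))).

Satisfied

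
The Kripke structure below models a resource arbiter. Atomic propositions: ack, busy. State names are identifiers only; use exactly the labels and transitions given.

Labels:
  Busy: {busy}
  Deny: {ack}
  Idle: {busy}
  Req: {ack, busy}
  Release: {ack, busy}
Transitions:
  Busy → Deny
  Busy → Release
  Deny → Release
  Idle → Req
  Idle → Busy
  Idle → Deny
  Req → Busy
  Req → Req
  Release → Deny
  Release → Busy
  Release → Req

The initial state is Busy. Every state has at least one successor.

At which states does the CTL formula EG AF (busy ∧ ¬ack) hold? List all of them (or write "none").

States satisfying AF (busy ∧ ¬ack): {Busy, Idle}.
States satisfying EG AF (busy ∧ ¬ack): ∅.

none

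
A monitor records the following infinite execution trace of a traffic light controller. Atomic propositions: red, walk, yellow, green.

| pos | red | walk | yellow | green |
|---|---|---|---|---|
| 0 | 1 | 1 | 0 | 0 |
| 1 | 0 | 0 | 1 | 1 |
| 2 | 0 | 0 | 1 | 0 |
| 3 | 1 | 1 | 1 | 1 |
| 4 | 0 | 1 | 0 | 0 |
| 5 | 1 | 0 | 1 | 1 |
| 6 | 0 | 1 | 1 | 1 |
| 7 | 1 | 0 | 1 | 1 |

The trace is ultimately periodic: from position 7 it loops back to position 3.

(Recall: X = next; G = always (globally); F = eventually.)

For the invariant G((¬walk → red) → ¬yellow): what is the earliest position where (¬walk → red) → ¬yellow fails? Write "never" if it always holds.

3

Check (¬walk → red) → ¬yellow at each position in order: 0 ✓, 1 ✓, 2 ✓.
At position 3 the labels are {green, red, walk, yellow}, so (¬walk → red) → ¬yellow is false there. This is the first violation.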